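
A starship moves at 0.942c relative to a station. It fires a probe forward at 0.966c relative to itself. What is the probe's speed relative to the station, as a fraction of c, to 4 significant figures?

Relativistic velocity addition: u = (u' + v)/(1 + u'v/c²)
= (0.966 + 0.942)/(1 + 0.966×0.942) = 1.908/1.90997 = 0.9990

u ≈ 0.9990c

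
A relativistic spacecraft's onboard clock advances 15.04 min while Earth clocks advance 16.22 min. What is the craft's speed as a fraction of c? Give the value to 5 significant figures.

β ≈ 0.37444

γ = Δt/τ₀ = 16.22/15.04 = 1.078457
β = √(1 − 1/γ²) = √(1 − 1/1.078457²) = 0.37444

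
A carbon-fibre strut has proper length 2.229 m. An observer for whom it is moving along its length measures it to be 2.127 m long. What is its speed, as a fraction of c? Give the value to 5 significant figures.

γ = L₀/L = 2.229/2.127 = 1.047955
β = √(1 − 1/γ²) = 0.29904

β ≈ 0.29904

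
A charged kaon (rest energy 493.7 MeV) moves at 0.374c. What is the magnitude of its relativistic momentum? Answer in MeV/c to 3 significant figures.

γ = 1/√(1 − 0.374²) = 1.0783
p = γβm₀c = 1.0783 × 0.374 × 493.7 MeV/c = 199 MeV/c

p ≈ 199 MeV/c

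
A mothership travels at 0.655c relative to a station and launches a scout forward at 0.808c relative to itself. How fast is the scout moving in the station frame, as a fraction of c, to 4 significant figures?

Compose boost 2: (0.808 + 0.655)/(1 + 0.808×0.655) = 1.463/1.52924 = 0.9567

u ≈ 0.9567c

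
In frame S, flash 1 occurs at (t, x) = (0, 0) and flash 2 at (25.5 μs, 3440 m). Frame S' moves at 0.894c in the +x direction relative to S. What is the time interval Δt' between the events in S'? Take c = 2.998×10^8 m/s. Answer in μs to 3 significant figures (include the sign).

γ = 1/√(1 − 0.894²) = 2.2318
Δt' = γ(Δt − vΔx/c²) = 2.2318 × (25.5 μs − 0.894×3440 m / (2.998×10^8 m/s))
= 2.2318 × (15.242 μs) = 34.0 μs

Δt' ≈ 34.0 μs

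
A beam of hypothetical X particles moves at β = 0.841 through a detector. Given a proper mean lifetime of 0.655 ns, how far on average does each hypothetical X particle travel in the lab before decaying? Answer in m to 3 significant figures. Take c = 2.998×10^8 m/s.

γ = 1/√(1 − 0.841²) = 1.8483
Dilated lifetime: Δt = γτ₀ = 1.8483 × 0.655 ns = 1.2106 ns
d = vΔt = 0.841c × 1.2106 ns = 2.5213×10^8 m/s × 1.2106×10^-9 s = 0.305 m

d ≈ 0.305 m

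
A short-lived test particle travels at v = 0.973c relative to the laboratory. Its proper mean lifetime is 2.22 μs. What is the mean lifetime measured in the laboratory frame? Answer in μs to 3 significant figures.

Δt ≈ 9.62 μs

γ = 1/√(1 − 0.973²) = 4.3327
Time dilation: Δt = γτ₀ = 4.3327 × 2.22 μs = 9.62 μs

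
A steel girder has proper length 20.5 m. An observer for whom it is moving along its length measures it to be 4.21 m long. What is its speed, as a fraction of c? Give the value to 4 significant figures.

γ = L₀/L = 20.5/4.21 = 4.86936
β = √(1 − 1/γ²) = 0.9787

β ≈ 0.9787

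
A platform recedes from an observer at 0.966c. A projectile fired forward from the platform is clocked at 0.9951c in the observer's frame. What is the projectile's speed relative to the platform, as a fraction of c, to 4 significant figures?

Inverse velocity addition: u' = (u − v)/(1 − uv/c²)
= (0.9951 − 0.966)/(1 − 0.9951×0.966) = 0.02910/0.0387334 = 0.7513

u' ≈ 0.7513c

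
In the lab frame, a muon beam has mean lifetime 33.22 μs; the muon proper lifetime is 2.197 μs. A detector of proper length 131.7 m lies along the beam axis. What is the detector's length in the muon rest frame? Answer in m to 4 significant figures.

Time dilation ⇒ γ = Δt/τ₀ = 33.22/2.197 = 15.1206
Length contraction: L = L₀/γ = 131.7/15.1206 = 8.710 m

L ≈ 8.710 m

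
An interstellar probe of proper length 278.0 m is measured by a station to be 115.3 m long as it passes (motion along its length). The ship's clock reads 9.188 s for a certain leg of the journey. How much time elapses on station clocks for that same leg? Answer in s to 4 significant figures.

Length contraction ⇒ γ = L₀/L = 278.0/115.3 = 2.41110
Time dilation: Δt = γτ₀ = 2.41110 × 9.188 s = 22.15 s

Δt ≈ 22.15 s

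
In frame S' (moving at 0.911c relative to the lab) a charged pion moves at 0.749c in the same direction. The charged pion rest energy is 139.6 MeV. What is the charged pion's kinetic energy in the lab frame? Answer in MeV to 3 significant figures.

u_lab = (0.749 + 0.911)/(1 + 0.749×0.911) = 0.986721
γ = 1/√(1 − 0.986721²) = 6.1568
K = (γ − 1)m₀c² = (6.1568 − 1) × 139.6 = 5.1568 × 139.6 = 720 MeV

K ≈ 720 MeV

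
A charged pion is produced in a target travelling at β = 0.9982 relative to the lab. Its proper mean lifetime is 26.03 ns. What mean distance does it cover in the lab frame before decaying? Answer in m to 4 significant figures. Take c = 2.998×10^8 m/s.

γ = 1/√(1 − 0.9982²) = 16.6742
Dilated lifetime: Δt = γτ₀ = 16.6742 × 26.03 ns = 434.029 ns
d = vΔt = 0.9982c × 434.029 ns = 2.99260×10^8 m/s × 4.34029×10^-7 s = 129.9 m

d ≈ 129.9 m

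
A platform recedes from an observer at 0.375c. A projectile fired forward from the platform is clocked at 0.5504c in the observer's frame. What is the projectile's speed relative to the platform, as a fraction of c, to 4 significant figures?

u' ≈ 0.2210c

Inverse velocity addition: u' = (u − v)/(1 − uv/c²)
= (0.5504 − 0.375)/(1 − 0.5504×0.375) = 0.1754/0.793600 = 0.2210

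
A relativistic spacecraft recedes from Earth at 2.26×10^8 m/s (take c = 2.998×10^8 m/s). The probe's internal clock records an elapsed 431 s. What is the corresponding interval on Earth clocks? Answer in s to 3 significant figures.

Δt ≈ 656 s

β = v/c = 2.26×10^8 / 2.998×10^8 = 0.75384
γ = 1/√(1 − 0.75384²) = 1.5219
Time dilation: Δt = γτ₀ = 1.5219 × 431 s = 656 s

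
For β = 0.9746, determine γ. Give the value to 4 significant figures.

γ = 1/√(1 − β²) = 1/√(1 − 0.9746²) = 1/√(0.0501548) = 4.465

γ ≈ 4.465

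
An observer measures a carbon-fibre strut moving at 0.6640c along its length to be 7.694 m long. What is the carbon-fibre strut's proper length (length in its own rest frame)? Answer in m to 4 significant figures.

L₀ ≈ 10.29 m

γ = 1/√(1 − 0.6640²) = 1.33738
L₀ = γL = 1.33738 × 7.694 = 10.29 m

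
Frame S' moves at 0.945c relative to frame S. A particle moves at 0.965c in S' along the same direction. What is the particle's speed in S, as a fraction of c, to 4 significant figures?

u ≈ 0.9990c

Relativistic velocity addition: u = (u' + v)/(1 + u'v/c²)
= (0.965 + 0.945)/(1 + 0.965×0.945) = 1.910/1.91192 = 0.9990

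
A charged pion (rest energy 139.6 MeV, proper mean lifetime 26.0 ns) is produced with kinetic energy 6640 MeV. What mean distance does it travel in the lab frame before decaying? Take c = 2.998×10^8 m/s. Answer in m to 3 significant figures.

d ≈ 378 m

γ = 1 + K/(m₀c²) = 1 + 6640/139.6 = 48.564
β = √(1 − 1/γ²) = 0.99979
Dilated lifetime: γτ₀ = 48.564 × 26.0 ns = 1262.7 ns
d = βc·γτ₀ = 0.99979 × (2.998×10^8 m/s) × 1.2627×10^-6 s = 378 m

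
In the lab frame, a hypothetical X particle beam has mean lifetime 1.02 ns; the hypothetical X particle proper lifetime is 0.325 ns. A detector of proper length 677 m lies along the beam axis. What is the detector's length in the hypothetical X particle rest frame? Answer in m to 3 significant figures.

Time dilation ⇒ γ = Δt/τ₀ = 1.02/0.325 = 3.1385
Length contraction: L = L₀/γ = 677/3.1385 = 216 m

L ≈ 216 m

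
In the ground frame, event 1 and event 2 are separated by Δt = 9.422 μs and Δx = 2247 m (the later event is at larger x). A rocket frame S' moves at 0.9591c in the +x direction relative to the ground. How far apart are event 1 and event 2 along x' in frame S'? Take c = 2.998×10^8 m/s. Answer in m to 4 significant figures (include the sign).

γ = 1/√(1 − 0.9591²) = 3.53273
Δx' = γ(Δx − vΔt) = 3.53273 × (2247 m − 0.9591×(2.998×10^8 m/s)×9.422×10^-6 s)
= 3.53273 × (-462.185 m) = -1633 m

Δx' ≈ -1633 m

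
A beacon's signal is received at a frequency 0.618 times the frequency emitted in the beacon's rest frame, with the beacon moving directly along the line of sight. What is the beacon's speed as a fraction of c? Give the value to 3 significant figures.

β ≈ 0.447

f_obs/f_src = √((1−β)/(1+β)) = 0.618  ⇒  (1−β)/(1+β) = 0.38192
β = |1 − D²|/(1 + D²) = |1 − 0.38192|/(1 + 0.38192) = 0.447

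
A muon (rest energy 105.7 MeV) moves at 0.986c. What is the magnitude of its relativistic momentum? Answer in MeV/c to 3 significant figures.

γ = 1/√(1 − 0.986²) = 5.9972
p = γβm₀c = 5.9972 × 0.986 × 105.7 MeV/c = 625 MeV/c

p ≈ 625 MeV/c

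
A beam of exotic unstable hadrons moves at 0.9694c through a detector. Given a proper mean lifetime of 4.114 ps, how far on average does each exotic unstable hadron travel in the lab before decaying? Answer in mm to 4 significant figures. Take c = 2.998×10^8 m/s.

d ≈ 4.870 mm

γ = 1/√(1 − 0.9694²) = 4.07354
Dilated lifetime: Δt = γτ₀ = 4.07354 × 4.114 ps = 16.7586 ps
d = vΔt = 0.9694c × 16.7586 ps = 2.90626×10^8 m/s × 1.67586×10^-11 s = 4.870 mm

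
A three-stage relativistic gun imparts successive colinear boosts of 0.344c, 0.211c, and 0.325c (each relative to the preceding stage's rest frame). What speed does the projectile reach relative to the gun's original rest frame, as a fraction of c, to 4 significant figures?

u ≈ 0.7212c

Compose boost 2: (0.211 + 0.344)/(1 + 0.211×0.344) = 0.5550/1.07258 = 0.517442
Compose boost 3: (0.325 + 0.517442)/(1 + 0.325×0.517442) = 0.842442/1.16817 = 0.7212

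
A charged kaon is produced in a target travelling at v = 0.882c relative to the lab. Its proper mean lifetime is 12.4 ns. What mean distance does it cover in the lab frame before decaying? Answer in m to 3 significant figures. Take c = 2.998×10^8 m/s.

d ≈ 6.96 m

γ = 1/√(1 − 0.882²) = 2.1220
Dilated lifetime: Δt = γτ₀ = 2.1220 × 12.4 ns = 26.313 ns
d = vΔt = 0.882c × 26.313 ns = 2.6442×10^8 m/s × 2.6313×10^-8 s = 6.96 m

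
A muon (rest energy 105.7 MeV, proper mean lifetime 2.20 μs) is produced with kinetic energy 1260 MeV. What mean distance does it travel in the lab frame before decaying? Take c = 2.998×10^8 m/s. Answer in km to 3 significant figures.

d ≈ 8.50 km

γ = 1 + K/(m₀c²) = 1 + 1260/105.7 = 12.921
β = √(1 − 1/γ²) = 0.99700
Dilated lifetime: γτ₀ = 12.921 × 2.20 μs = 28.425 μs
d = βc·γτ₀ = 0.99700 × (2.998×10^8 m/s) × 2.8425×10^-5 s = 8.50 km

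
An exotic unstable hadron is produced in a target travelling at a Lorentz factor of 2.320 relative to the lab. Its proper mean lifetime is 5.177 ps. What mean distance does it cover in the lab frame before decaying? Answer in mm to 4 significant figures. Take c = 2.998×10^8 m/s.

β = √(1 − 1/γ²) = √(1 − 1/2.320²) = 0.902335
Dilated lifetime: Δt = γτ₀ = 2.320 × 5.177 ps = 12.0106 ps
d = vΔt = 0.902335c × 12.0106 ps = 2.70520×10^8 m/s × 1.20106×10^-11 s = 3.249 mm

d ≈ 3.249 mm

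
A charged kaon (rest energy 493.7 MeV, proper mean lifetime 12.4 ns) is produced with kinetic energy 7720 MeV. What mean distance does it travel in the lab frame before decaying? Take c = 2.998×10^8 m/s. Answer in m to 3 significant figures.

d ≈ 61.7 m

γ = 1 + K/(m₀c²) = 1 + 7720/493.7 = 16.637
β = √(1 − 1/γ²) = 0.99819
Dilated lifetime: γτ₀ = 16.637 × 12.4 ns = 206.30 ns
d = βc·γτ₀ = 0.99819 × (2.998×10^8 m/s) × 2.0630×10^-7 s = 61.7 m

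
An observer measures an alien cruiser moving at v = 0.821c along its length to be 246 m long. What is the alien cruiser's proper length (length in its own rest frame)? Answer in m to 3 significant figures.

γ = 1/√(1 − 0.821²) = 1.7515
L₀ = γL = 1.7515 × 246 = 431 m

L₀ ≈ 431 m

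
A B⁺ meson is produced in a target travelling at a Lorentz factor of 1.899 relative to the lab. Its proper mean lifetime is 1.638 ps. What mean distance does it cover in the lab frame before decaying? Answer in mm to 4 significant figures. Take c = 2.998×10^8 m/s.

d ≈ 0.7928 mm

β = √(1 − 1/γ²) = √(1 − 1/1.899²) = 0.850118
Dilated lifetime: Δt = γτ₀ = 1.899 × 1.638 ps = 3.11056 ps
d = vΔt = 0.850118c × 3.11056 ps = 2.54865×10^8 m/s × 3.11056×10^-12 s = 0.7928 mm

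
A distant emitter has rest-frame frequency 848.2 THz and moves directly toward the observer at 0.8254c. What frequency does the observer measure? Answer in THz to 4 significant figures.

Relativistic Doppler: f_obs = f_src √((1+β)/(1−β))
= 848.2 × √(1.82540/0.174600) = 848.2 × 3.23338 = 2743 THz

f_obs ≈ 2743 THz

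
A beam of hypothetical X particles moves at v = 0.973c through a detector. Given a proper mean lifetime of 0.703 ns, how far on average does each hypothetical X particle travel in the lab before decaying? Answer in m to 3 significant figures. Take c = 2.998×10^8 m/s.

γ = 1/√(1 − 0.973²) = 4.3327
Dilated lifetime: Δt = γτ₀ = 4.3327 × 0.703 ns = 3.0459 ns
d = vΔt = 0.973c × 3.0459 ns = 2.9171×10^8 m/s × 3.0459×10^-9 s = 0.888 m

d ≈ 0.888 m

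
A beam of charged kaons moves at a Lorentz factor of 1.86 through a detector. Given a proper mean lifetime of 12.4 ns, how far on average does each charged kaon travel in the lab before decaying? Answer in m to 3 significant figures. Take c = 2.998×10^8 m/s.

d ≈ 5.83 m

β = √(1 − 1/γ²) = √(1 − 1/1.86²) = 0.84318
Dilated lifetime: Δt = γτ₀ = 1.86 × 12.4 ns = 23.064 ns
d = vΔt = 0.84318c × 23.064 ns = 2.5278×10^8 m/s × 2.3064×10^-8 s = 5.83 m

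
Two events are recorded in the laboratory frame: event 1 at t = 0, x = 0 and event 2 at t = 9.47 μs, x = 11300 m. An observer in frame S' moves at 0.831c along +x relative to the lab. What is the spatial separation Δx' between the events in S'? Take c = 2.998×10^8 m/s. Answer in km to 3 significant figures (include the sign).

Δx' ≈ 16.1 km

γ = 1/√(1 − 0.831²) = 1.7977
Δx' = γ(Δx − vΔt) = 1.7977 × (11300 m − 0.831×(2.998×10^8 m/s)×9.47×10^-6 s)
= 1.7977 × (8940.7 m) = 16.1 km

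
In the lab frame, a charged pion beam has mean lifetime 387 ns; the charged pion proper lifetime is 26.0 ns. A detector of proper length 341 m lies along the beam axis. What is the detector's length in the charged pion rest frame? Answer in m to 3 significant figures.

Time dilation ⇒ γ = Δt/τ₀ = 387/26.0 = 14.885
Length contraction: L = L₀/γ = 341/14.885 = 22.9 m

L ≈ 22.9 m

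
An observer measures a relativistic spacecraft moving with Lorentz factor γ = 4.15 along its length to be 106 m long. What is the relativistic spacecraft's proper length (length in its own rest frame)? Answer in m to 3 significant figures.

γ = 4.15 (given)
L₀ = γL = 4.15 × 106 = 440 m

L₀ ≈ 440 m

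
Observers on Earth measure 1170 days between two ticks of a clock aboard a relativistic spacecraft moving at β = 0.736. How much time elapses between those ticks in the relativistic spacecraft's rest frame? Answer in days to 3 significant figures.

γ = 1/√(1 − 0.736²) = 1.4771
Proper time: τ₀ = Δt/γ = 1170/1.4771 = 792 days

τ₀ ≈ 792 days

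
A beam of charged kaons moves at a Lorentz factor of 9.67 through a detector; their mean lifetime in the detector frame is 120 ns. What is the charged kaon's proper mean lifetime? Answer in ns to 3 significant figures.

γ = 9.67 (given)
Proper time: τ₀ = Δt/γ = 120/9.67 = 12.4 ns

τ₀ ≈ 12.4 ns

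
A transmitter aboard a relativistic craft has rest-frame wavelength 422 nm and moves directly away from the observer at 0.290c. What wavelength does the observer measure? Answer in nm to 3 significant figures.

λ_obs ≈ 569 nm

Relativistic Doppler: λ_obs = λ_src √((1+β)/(1−β))
= 422 × √(1.2900/0.71000) = 422 × 1.3479 = 569 nm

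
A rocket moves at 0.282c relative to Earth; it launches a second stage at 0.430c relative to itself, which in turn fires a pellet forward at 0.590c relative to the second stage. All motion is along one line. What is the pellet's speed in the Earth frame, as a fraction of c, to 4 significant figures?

Compose boost 2: (0.430 + 0.282)/(1 + 0.430×0.282) = 0.7120/1.12126 = 0.635000
Compose boost 3: (0.590 + 0.635000)/(1 + 0.590×0.635000) = 1.22500/1.37465 = 0.8911

u ≈ 0.8911c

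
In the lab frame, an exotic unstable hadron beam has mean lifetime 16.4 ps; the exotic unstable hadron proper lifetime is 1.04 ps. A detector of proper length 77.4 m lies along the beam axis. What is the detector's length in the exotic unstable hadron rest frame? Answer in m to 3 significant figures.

Time dilation ⇒ γ = Δt/τ₀ = 16.4/1.04 = 15.769
Length contraction: L = L₀/γ = 77.4/15.769 = 4.91 m

L ≈ 4.91 m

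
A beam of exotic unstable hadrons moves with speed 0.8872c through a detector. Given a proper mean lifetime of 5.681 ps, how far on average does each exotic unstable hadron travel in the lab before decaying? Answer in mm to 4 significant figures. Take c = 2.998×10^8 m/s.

γ = 1/√(1 − 0.8872²) = 2.16739
Dilated lifetime: Δt = γτ₀ = 2.16739 × 5.681 ps = 12.3129 ps
d = vΔt = 0.8872c × 12.3129 ps = 2.65983×10^8 m/s × 1.23129×10^-11 s = 3.275 mm

d ≈ 3.275 mm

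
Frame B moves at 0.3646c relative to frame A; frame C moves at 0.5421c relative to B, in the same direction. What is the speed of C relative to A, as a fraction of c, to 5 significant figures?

Compose boost 2: (0.5421 + 0.3646)/(1 + 0.5421×0.3646) = 0.90670/1.197650 = 0.75707

u ≈ 0.75707c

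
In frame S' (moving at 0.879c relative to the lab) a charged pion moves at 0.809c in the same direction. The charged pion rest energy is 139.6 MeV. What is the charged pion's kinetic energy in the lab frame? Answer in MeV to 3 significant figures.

u_lab = (0.809 + 0.879)/(1 + 0.809×0.879) = 0.986494
γ = 1/√(1 − 0.986494²) = 6.1050
K = (γ − 1)m₀c² = (6.1050 − 1) × 139.6 = 5.1050 × 139.6 = 713 MeV

K ≈ 713 MeV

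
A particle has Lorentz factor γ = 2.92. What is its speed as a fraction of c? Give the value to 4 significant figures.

β ≈ 0.9395

β = √(1 − 1/γ²) = √(1 − 1/2.92²) = √(0.882717) = 0.9395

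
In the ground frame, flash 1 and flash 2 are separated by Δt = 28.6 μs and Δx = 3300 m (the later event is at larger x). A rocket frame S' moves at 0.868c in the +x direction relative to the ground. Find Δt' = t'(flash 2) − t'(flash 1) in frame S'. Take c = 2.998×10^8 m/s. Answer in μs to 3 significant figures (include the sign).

Δt' ≈ 38.4 μs

γ = 1/√(1 − 0.868²) = 2.0138
Δt' = γ(Δt − vΔx/c²) = 2.0138 × (28.6 μs − 0.868×3300 m / (2.998×10^8 m/s))
= 2.0138 × (19.046 μs) = 38.4 μs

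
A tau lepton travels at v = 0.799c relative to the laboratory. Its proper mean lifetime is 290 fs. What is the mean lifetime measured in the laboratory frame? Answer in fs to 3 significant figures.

γ = 1/√(1 − 0.799²) = 1.6630
Time dilation: Δt = γτ₀ = 1.6630 × 290 fs = 482 fs

Δt ≈ 482 fs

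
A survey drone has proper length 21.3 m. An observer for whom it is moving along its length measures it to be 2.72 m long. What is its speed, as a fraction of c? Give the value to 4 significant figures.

γ = L₀/L = 21.3/2.72 = 7.83088
β = √(1 − 1/γ²) = 0.9918

β ≈ 0.9918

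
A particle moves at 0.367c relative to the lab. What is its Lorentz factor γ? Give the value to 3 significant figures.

γ ≈ 1.08

γ = 1/√(1 − β²) = 1/√(1 − 0.367²) = 1/√(0.86531) = 1.08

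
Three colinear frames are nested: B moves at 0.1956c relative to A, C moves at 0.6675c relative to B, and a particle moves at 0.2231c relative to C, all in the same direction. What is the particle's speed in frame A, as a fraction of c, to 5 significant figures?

Compose boost 2: (0.6675 + 0.1956)/(1 + 0.6675×0.1956) = 0.86310/1.130563 = 0.7634249
Compose boost 3: (0.2231 + 0.7634249)/(1 + 0.2231×0.7634249) = 0.9865249/1.170320 = 0.84295

u ≈ 0.84295c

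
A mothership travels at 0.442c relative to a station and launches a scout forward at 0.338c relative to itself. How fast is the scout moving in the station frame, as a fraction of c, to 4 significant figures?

u ≈ 0.6786c

Compose boost 2: (0.338 + 0.442)/(1 + 0.338×0.442) = 0.7800/1.14940 = 0.6786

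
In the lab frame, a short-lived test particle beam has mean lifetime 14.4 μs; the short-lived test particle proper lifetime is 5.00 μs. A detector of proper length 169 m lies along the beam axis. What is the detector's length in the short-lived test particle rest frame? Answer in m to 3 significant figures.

Time dilation ⇒ γ = Δt/τ₀ = 14.4/5.00 = 2.8800
Length contraction: L = L₀/γ = 169/2.8800 = 58.7 m

L ≈ 58.7 m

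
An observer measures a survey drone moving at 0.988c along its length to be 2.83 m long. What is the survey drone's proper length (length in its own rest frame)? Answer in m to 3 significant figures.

γ = 1/√(1 − 0.988²) = 6.4744
L₀ = γL = 6.4744 × 2.83 = 18.3 m

L₀ ≈ 18.3 m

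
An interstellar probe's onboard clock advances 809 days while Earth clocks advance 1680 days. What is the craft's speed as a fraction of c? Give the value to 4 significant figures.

γ = Δt/τ₀ = 1680/809 = 2.07664
β = √(1 − 1/γ²) = √(1 − 1/2.07664²) = 0.8764

β ≈ 0.8764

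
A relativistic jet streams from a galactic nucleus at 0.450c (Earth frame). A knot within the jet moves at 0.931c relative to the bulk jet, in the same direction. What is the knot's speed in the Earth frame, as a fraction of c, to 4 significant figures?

Relativistic velocity addition: u = (u' + v)/(1 + u'v/c²)
= (0.931 + 0.450)/(1 + 0.931×0.450) = 1.381/1.41895 = 0.9733

u ≈ 0.9733c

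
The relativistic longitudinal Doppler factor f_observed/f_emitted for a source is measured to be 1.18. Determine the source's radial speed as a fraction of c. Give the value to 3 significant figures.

f_obs/f_src = √((1+β)/(1−β)) = 1.18  ⇒  (1+β)/(1−β) = 1.3924
β = |1 − D²|/(1 + D²) = |1 − 1.3924|/(1 + 1.3924) = 0.164

β ≈ 0.164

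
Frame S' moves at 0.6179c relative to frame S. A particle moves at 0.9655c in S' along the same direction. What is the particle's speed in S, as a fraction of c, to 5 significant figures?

u ≈ 0.99174c

Relativistic velocity addition: u = (u' + v)/(1 + u'v/c²)
= (0.9655 + 0.6179)/(1 + 0.9655×0.6179) = 1.5834/1.596582 = 0.99174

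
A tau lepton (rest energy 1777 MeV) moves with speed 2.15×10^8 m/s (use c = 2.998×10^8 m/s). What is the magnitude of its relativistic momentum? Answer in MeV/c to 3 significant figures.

β = v/c = 2.15×10^8 / 2.998×10^8 = 0.71714
γ = 1/√(1 − 0.71714²) = 1.4349
p = γβm₀c = 1.4349 × 0.71714 × 1777 MeV/c = 1830 MeV/c

p ≈ 1830 MeV/c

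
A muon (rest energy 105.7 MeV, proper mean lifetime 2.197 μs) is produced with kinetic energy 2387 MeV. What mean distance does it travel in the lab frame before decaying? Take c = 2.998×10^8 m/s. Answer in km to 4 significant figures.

d ≈ 15.52 km

γ = 1 + K/(m₀c²) = 1 + 2387/105.7 = 23.5828
β = √(1 − 1/γ²) = 0.999101
Dilated lifetime: γτ₀ = 23.5828 × 2.197 μs = 51.8114 μs
d = βc·γτ₀ = 0.999101 × (2.998×10^8 m/s) × 5.18114×10^-5 s = 15.52 km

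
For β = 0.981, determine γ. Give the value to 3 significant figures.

γ = 1/√(1 − β²) = 1/√(1 − 0.981²) = 1/√(0.037639) = 5.15

γ ≈ 5.15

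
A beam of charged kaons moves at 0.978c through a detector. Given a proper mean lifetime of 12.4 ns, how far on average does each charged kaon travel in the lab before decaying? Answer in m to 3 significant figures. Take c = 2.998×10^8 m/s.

γ = 1/√(1 − 0.978²) = 4.7938
Dilated lifetime: Δt = γτ₀ = 4.7938 × 12.4 ns = 59.443 ns
d = vΔt = 0.978c × 59.443 ns = 2.9320×10^8 m/s × 5.9443×10^-8 s = 17.4 m

d ≈ 17.4 m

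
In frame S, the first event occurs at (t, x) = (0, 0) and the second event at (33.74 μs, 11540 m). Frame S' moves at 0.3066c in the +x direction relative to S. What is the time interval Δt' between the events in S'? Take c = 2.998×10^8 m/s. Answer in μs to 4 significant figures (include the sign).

γ = 1/√(1 − 0.3066²) = 1.05060
Δt' = γ(Δt − vΔx/c²) = 1.05060 × (33.74 μs − 0.3066×11540 m / (2.998×10^8 m/s))
= 1.05060 × (21.9383 μs) = 23.05 μs

Δt' ≈ 23.05 μs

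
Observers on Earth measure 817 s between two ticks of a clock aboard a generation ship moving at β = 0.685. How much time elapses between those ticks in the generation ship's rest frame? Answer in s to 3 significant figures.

γ = 1/√(1 − 0.685²) = 1.3726
Proper time: τ₀ = Δt/γ = 817/1.3726 = 595 s

τ₀ ≈ 595 s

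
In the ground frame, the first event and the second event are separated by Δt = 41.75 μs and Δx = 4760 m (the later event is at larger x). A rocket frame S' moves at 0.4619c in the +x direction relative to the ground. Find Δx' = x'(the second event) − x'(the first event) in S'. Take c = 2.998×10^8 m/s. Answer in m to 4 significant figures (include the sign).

Δx' ≈ -1152 m

γ = 1/√(1 − 0.4619²) = 1.12748
Δx' = γ(Δx − vΔt) = 1.12748 × (4760 m − 0.4619×(2.998×10^8 m/s)×41.75×10^-6 s)
= 1.12748 × (-1021.44 m) = -1152 m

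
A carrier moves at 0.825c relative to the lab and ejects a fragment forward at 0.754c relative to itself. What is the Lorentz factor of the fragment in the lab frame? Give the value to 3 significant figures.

γ ≈ 4.37

u_lab = (0.754 + 0.825)/(1 + 0.754×0.825) = 1.579/1.62205 = 0.973460
γ = 1/√(1 − 0.973460²) = 4.37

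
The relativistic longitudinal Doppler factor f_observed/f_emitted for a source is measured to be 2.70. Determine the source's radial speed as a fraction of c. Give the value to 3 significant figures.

β ≈ 0.759

f_obs/f_src = √((1+β)/(1−β)) = 2.70  ⇒  (1+β)/(1−β) = 7.2900
β = |1 − D²|/(1 + D²) = |1 − 7.2900|/(1 + 7.2900) = 0.759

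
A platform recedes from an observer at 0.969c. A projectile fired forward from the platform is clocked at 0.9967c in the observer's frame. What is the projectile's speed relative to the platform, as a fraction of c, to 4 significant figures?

u' ≈ 0.8100c

Inverse velocity addition: u' = (u − v)/(1 − uv/c²)
= (0.9967 − 0.969)/(1 − 0.9967×0.969) = 0.02770/0.0341977 = 0.8100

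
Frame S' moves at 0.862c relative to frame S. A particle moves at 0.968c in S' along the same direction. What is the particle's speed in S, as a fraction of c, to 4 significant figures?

u ≈ 0.9976c

Relativistic velocity addition: u = (u' + v)/(1 + u'v/c²)
= (0.968 + 0.862)/(1 + 0.968×0.862) = 1.830/1.83442 = 0.9976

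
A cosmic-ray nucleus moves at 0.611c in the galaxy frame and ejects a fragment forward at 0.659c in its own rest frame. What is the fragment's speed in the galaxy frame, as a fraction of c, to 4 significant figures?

Compose boost 2: (0.659 + 0.611)/(1 + 0.659×0.611) = 1.270/1.40265 = 0.9054

u ≈ 0.9054c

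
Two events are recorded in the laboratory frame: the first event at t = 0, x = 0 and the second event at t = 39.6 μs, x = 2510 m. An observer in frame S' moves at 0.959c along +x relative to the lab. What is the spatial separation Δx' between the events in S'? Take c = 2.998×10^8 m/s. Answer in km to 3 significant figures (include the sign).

γ = 1/√(1 − 0.959²) = 3.5285
Δx' = γ(Δx − vΔt) = 3.5285 × (2510 m − 0.959×(2.998×10^8 m/s)×39.6×10^-6 s)
= 3.5285 × (-8875.3 m) = -31.3 km

Δx' ≈ -31.3 km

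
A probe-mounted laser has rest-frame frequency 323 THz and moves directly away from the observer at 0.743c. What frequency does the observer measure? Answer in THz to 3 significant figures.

f_obs ≈ 124 THz

Relativistic Doppler: f_obs = f_src √((1−β)/(1+β))
= 323 × √(0.25700/1.7430) = 323 × 0.38399 = 124 THz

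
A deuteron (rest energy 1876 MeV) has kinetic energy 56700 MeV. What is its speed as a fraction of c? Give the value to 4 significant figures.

β ≈ 0.9995

γ = 1 + K/(m₀c²) = 1 + 56700/1876 = 31.2239
β = √(1 − 1/γ²) = 0.9995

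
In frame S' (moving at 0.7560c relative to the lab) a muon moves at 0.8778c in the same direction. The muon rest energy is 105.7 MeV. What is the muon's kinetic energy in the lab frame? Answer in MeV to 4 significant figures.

u_lab = (0.8778 + 0.7560)/(1 + 0.8778×0.7560) = 0.9820771
γ = 1/√(1 − 0.9820771²) = 5.30562
K = (γ − 1)m₀c² = (5.30562 − 1) × 105.7 = 4.30562 × 105.7 = 455.1 MeV

K ≈ 455.1 MeV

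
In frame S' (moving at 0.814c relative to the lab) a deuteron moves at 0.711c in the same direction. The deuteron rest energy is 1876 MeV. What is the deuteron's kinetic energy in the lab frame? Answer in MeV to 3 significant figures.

u_lab = (0.711 + 0.814)/(1 + 0.711×0.814) = 0.965952
γ = 1/√(1 − 0.965952²) = 3.8651
K = (γ − 1)m₀c² = (3.8651 − 1) × 1876 = 2.8651 × 1876 = 5380 MeV

K ≈ 5380 MeV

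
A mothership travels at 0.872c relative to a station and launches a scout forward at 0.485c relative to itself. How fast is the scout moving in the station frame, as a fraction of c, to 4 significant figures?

Compose boost 2: (0.485 + 0.872)/(1 + 0.485×0.872) = 1.357/1.42292 = 0.9537

u ≈ 0.9537c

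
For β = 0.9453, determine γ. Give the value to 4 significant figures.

γ = 1/√(1 − β²) = 1/√(1 − 0.9453²) = 1/√(0.106408) = 3.066

γ ≈ 3.066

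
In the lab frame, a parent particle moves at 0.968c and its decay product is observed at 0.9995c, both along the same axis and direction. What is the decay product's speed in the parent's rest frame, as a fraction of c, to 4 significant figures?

u' ≈ 0.9697c

Inverse velocity addition: u' = (u − v)/(1 − uv/c²)
= (0.9995 − 0.968)/(1 − 0.9995×0.968) = 0.03150/0.0324840 = 0.9697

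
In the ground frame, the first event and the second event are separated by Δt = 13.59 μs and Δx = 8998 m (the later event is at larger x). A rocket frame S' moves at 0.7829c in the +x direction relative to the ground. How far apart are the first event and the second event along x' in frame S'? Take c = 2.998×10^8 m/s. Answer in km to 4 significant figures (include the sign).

γ = 1/√(1 − 0.7829²) = 1.60734
Δx' = γ(Δx − vΔt) = 1.60734 × (8998 m − 0.7829×(2.998×10^8 m/s)×13.59×10^-6 s)
= 1.60734 × (5808.24 m) = 9.336 km

Δx' ≈ 9.336 km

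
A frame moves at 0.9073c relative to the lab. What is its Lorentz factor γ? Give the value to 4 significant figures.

γ = 1/√(1 − β²) = 1/√(1 − 0.9073²) = 1/√(0.176807) = 2.378

γ ≈ 2.378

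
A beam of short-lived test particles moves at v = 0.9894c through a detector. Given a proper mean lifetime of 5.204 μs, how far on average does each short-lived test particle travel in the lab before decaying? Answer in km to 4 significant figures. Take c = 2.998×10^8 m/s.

d ≈ 10.63 km

γ = 1/√(1 − 0.9894²) = 6.88630
Dilated lifetime: Δt = γτ₀ = 6.88630 × 5.204 μs = 35.8363 μs
d = vΔt = 0.9894c × 35.8363 μs = 2.96622×10^8 m/s × 3.58363×10^-5 s = 10.63 km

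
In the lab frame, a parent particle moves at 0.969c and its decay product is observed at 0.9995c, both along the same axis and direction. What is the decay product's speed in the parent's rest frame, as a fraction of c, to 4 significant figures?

Inverse velocity addition: u' = (u − v)/(1 − uv/c²)
= (0.9995 − 0.969)/(1 − 0.9995×0.969) = 0.03050/0.0314845 = 0.9687

u' ≈ 0.9687c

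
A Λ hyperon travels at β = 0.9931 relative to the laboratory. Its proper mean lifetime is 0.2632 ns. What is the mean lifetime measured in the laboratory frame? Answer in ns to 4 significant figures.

Δt ≈ 2.244 ns

γ = 1/√(1 − 0.9931²) = 8.52729
Time dilation: Δt = γτ₀ = 8.52729 × 0.2632 ns = 2.244 ns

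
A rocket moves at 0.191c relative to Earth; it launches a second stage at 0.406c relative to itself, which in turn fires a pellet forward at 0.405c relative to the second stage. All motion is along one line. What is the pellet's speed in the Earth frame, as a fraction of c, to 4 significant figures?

Compose boost 2: (0.406 + 0.191)/(1 + 0.406×0.191) = 0.5970/1.07755 = 0.554037
Compose boost 3: (0.405 + 0.554037)/(1 + 0.405×0.554037) = 0.959037/1.22438 = 0.7833

u ≈ 0.7833c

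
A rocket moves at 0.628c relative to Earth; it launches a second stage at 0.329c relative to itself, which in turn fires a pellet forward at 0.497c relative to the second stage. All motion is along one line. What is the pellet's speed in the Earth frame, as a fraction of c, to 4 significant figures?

u ≈ 0.9254c

Compose boost 2: (0.329 + 0.628)/(1 + 0.329×0.628) = 0.9570/1.20661 = 0.793130
Compose boost 3: (0.497 + 0.793130)/(1 + 0.497×0.793130) = 1.29013/1.39419 = 0.9254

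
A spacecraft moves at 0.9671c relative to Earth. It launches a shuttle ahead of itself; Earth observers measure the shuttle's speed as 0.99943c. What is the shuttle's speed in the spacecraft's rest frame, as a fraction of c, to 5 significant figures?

Inverse velocity addition: u' = (u − v)/(1 − uv/c²)
= (0.99943 − 0.9671)/(1 − 0.99943×0.9671) = 0.032330/0.03345125 = 0.96648

u' ≈ 0.96648c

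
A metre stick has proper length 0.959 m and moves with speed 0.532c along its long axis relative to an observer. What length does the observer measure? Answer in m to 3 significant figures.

L ≈ 0.812 m

γ = 1/√(1 − 0.532²) = 1.1810
Length contraction: L = L₀/γ = 0.959/1.1810 = 0.812 m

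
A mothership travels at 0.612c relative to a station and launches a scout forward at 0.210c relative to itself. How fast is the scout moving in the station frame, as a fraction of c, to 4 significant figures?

u ≈ 0.7284c

Compose boost 2: (0.210 + 0.612)/(1 + 0.210×0.612) = 0.8220/1.12852 = 0.7284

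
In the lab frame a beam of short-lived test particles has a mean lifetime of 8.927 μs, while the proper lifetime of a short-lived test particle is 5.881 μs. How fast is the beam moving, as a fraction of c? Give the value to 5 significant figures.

β ≈ 0.75233

γ = Δt/τ₀ = 8.927/5.881 = 1.517939
β = √(1 − 1/γ²) = √(1 − 1/1.517939²) = 0.75233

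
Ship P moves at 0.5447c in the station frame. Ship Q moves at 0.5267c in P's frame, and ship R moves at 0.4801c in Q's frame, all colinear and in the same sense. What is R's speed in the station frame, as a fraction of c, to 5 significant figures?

u ≈ 0.93780c

Compose boost 2: (0.5267 + 0.5447)/(1 + 0.5267×0.5447) = 1.0714/1.286893 = 0.8325475
Compose boost 3: (0.4801 + 0.8325475)/(1 + 0.4801×0.8325475) = 1.312648/1.399706 = 0.93780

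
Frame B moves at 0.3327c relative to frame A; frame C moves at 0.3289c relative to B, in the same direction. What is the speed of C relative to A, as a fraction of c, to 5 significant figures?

u ≈ 0.59634c

Compose boost 2: (0.3289 + 0.3327)/(1 + 0.3289×0.3327) = 0.66160/1.109425 = 0.59634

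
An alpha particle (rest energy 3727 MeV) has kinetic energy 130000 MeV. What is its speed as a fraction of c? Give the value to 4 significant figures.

γ = 1 + K/(m₀c²) = 1 + 130000/3727 = 35.8806
β = √(1 − 1/γ²) = 0.9996

β ≈ 0.9996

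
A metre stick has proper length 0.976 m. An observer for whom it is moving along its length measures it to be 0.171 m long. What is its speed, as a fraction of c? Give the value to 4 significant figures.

β ≈ 0.9845

γ = L₀/L = 0.976/0.171 = 5.70760
β = √(1 − 1/γ²) = 0.9845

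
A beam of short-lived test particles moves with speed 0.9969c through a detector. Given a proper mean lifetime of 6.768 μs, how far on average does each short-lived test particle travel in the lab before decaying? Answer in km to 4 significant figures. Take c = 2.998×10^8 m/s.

γ = 1/√(1 − 0.9969²) = 12.7099
Dilated lifetime: Δt = γτ₀ = 12.7099 × 6.768 μs = 86.0204 μs
d = vΔt = 0.9969c × 86.0204 μs = 2.98871×10^8 m/s × 8.60204×10^-5 s = 25.71 km

d ≈ 25.71 km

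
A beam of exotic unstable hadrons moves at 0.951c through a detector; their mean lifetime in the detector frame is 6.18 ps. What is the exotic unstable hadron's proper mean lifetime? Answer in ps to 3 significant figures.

γ = 1/√(1 − 0.951²) = 3.2342
Proper time: τ₀ = Δt/γ = 6.18/3.2342 = 1.91 ps

τ₀ ≈ 1.91 ps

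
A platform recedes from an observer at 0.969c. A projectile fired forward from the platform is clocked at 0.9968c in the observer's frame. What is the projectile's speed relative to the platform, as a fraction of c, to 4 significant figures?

u' ≈ 0.8152c

Inverse velocity addition: u' = (u − v)/(1 − uv/c²)
= (0.9968 − 0.969)/(1 − 0.9968×0.969) = 0.02780/0.0341008 = 0.8152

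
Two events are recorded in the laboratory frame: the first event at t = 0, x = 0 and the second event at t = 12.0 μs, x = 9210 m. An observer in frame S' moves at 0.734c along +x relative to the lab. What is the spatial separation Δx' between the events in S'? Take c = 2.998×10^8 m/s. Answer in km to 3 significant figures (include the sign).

γ = 1/√(1 − 0.734²) = 1.4724
Δx' = γ(Δx − vΔt) = 1.4724 × (9210 m − 0.734×(2.998×10^8 m/s)×12.0×10^-6 s)
= 1.4724 × (6569.4 m) = 9.67 km

Δx' ≈ 9.67 km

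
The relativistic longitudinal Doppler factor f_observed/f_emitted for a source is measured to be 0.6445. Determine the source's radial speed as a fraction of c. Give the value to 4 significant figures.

β ≈ 0.4130

f_obs/f_src = √((1−β)/(1+β)) = 0.6445  ⇒  (1−β)/(1+β) = 0.415380
β = |1 − D²|/(1 + D²) = |1 − 0.415380|/(1 + 0.415380) = 0.4130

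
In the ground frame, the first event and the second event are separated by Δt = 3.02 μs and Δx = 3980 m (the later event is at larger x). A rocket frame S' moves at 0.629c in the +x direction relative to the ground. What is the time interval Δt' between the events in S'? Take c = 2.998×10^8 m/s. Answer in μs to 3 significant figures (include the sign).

γ = 1/√(1 − 0.629²) = 1.2863
Δt' = γ(Δt − vΔx/c²) = 1.2863 × (3.02 μs − 0.629×3980 m / (2.998×10^8 m/s))
= 1.2863 × (-5.3303 μs) = -6.86 μs

Δt' ≈ -6.86 μs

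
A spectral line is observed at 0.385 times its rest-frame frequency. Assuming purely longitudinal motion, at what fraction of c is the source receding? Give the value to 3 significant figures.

β ≈ 0.742

f_obs/f_src = √((1−β)/(1+β)) = 0.385  ⇒  (1−β)/(1+β) = 0.14822
β = |1 − D²|/(1 + D²) = |1 − 0.14822|/(1 + 0.14822) = 0.742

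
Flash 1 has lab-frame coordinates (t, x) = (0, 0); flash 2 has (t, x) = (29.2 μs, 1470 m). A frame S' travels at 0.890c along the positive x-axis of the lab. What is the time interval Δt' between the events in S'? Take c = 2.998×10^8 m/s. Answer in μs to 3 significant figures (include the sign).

γ = 1/√(1 − 0.890²) = 2.1932
Δt' = γ(Δt − vΔx/c²) = 2.1932 × (29.2 μs − 0.890×1470 m / (2.998×10^8 m/s))
= 2.1932 × (24.836 μs) = 54.5 μs

Δt' ≈ 54.5 μs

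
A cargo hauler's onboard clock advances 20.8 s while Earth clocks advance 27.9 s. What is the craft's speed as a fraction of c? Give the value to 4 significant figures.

γ = Δt/τ₀ = 27.9/20.8 = 1.34135
β = √(1 − 1/γ²) = √(1 − 1/1.34135²) = 0.6665

β ≈ 0.6665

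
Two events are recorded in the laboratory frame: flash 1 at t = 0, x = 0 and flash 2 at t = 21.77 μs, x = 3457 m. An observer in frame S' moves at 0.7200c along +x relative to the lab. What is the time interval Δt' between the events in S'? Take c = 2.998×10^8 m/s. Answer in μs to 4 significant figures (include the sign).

Δt' ≈ 19.41 μs

γ = 1/√(1 − 0.7200²) = 1.44098
Δt' = γ(Δt − vΔx/c²) = 1.44098 × (21.77 μs − 0.7200×3457 m / (2.998×10^8 m/s))
= 1.44098 × (13.4677 μs) = 19.41 μs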